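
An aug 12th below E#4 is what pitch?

Counting five letter names plus an octave down from E lands on A.
An augmented twelfth is 20 semitones; 20 semitones down from E#4 gives A2.

A2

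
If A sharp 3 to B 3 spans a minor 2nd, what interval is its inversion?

The rule of nine gives the new number: 9 − 2 = 7, so a second becomes a seventh.
And minor becomes major under inversion, so we get a major seventh.

major seventh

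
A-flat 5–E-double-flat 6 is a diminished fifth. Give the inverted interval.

A4

Inverted interval numbers add to nine, so a fifth pairs with a fourth (5 + 4 = 9).
The quality also flips — diminished becomes augmented — giving an augmented fourth.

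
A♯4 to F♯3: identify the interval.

major 10th

Descending from A#4 to F#3 is the same interval as ascending F#3 to A#4.
F to A spans three letter names (F-G-A), plus an octave, so the interval is some kind of tenth.
The major tenth spans 16 semitones, and F#3 to A#4 is exactly 16 semitones — so this is a major tenth.
(Equivalently, a compound major third: a major third plus an octave.)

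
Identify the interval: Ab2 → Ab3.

A to A is the same letter name, plus an octave, so the interval is some kind of octave.
Ab2 to Ab3 is 12 semitones, matching the perfect octave exactly, so the quality is perfect.

perfect octave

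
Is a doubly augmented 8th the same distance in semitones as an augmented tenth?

No

A doubly augmented octave spans 14 semitones; an augmented tenth spans 17 semitones. They differ by 3.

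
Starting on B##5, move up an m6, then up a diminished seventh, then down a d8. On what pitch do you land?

A minor sixth up from B##5 is G##6.
Up a diminished seventh from G##6: F#7 (9 semitones up).
A diminished octave down from F#7 is F##6.

F##6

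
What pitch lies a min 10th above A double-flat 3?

The tenth's letter: A up three letter names plus an octave → C.
A minor tenth is 15 semitones; 15 semitones up from Abb3 gives Cbb5.

C double-flat 5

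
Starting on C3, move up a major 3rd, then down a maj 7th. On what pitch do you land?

F2

A major third up from C3 is E3.
Down a major seventh from E3: F2 (11 semitones down).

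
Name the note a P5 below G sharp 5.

Counting five letter names down from G lands on C.
Moving 7 semitones down from G#5 (the size of a perfect fifth) reaches C#5.

C sharp 5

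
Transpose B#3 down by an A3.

The third takes the letter from B down to G.
An augmented third spans 5 semitones, so from B#3 the target pitch is G3.

G3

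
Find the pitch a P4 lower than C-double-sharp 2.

The fourth takes the letter from C down to G.
A perfect fourth is 5 semitones; 5 semitones down from C##2 gives G##1.

G-double-sharp 1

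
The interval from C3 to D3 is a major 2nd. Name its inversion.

minor seventh

Interval numbers invert to sum to nine: 2 + 7 = 9, so a second inverts to a seventh.
Quality inverts too: major becomes minor. That makes the inversion a minor seventh.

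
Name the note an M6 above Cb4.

Ab4

Counting six letter names up from C lands on A.
A major sixth spans 9 semitones, so from Cb4 the target pitch is Ab4.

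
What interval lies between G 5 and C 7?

perfect 11th

G to C spans four letter names (G-A-B-C), plus an octave — that makes it an eleventh of some quality.
G5 to C7 is 17 semitones, matching the perfect eleventh exactly, so the quality is perfect.
(Equivalently, a compound perfect fourth: a perfect fourth plus an octave.)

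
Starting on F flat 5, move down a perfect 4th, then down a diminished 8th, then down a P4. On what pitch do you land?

G 3

A perfect fourth down from Fb5 is Cb5.
Down a diminished octave from Cb5: C4 (11 semitones down).
A perfect fourth down from C4 is G3.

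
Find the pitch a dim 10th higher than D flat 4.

Three letters up from D (plus an octave) reaches F.
A diminished tenth is 14 semitones; 14 semitones up from Db4 gives Fbb5.

F double-flat 5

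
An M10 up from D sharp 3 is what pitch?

F double-sharp 4

Counting three letter names plus an octave up from D lands on F.
A major tenth is 16 semitones; 16 semitones up from D#3 gives F##4.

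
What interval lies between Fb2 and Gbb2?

F to G spans two letter names (F-G): a second.
A major second would be 2 semitones, but Fb2 to Gbb2 is 1 — one semitone narrower, making it a minor second.

minor second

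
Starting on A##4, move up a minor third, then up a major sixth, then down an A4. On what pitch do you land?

E#5

A minor third up from A##4 is C##5.
C##5 up a major sixth → A##5 (9 semitones).
Down an augmented fourth from A##5: E#5 (6 semitones down).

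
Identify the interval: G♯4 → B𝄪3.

diminished sixth

Descending from G#4 to B##3 is the same interval as ascending B##3 to G#4.
B to G spans six letter names (B-C-D-E-F-G), so the interval is some kind of sixth.
A major sixth would be 9 semitones; B##3 to G#4 is 7, two semitones narrower, so the interval is diminished.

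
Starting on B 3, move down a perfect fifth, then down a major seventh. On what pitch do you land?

F 2

A perfect fifth down from B3 is E3.
A major seventh down from E3 is F2.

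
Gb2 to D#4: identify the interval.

doubly augmented 12th

G to D spans five letter names (G-A-B-C-D), plus an octave, so the interval is some kind of twelfth.
The perfect twelfth is 19 semitones; here we have 21, two semitones wider: doubly augmented.
(Equivalently, a compound doubly augmented fifth: a doubly augmented fifth plus an octave.)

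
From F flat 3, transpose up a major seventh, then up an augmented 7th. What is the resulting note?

Fb3 up a major seventh → Eb4 (11 semitones).
Up an augmented seventh from Eb4: D#5 (12 semitones up).

D sharp 5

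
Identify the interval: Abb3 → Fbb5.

m13

A to F spans six letter names (A-B-C-D-E-F), plus an octave: a thirteenth.
At 20 semitones, Abb3→Fbb5 falls one short of a major thirteenth: minor.
(Equivalently, a compound minor sixth: a minor sixth plus an octave.)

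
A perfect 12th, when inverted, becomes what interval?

First reduce the compound perfect twelfth to its simple form, a perfect fifth.
The rule of nine gives the new number: 9 − 5 = 4, so a fifth becomes a fourth.
Quality inverts too: perfect stays perfect. That makes the inversion a perfect fourth.

P4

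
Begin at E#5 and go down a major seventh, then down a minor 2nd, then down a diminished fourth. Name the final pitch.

A major seventh down from E#5 is F#4.
F#4 down a minor second → E#4 (1 semitone).
A diminished fourth down from E#4 is B##3.

B##3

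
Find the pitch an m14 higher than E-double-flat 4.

D-double-flat 6

The fourteenth's letter: E up seven letter names plus an octave → D.
A minor fourteenth is 22 semitones; 22 semitones up from Ebb4 gives Dbb6.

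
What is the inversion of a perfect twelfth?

First reduce the compound perfect twelfth to its simple form, a perfect fifth.
The rule of nine gives the new number: 9 − 5 = 4, so a fifth becomes a fourth.
And perfect stays perfect under inversion, so we get a perfect fourth.

perfect 4th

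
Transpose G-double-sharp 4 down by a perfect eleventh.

Four letters down from G (plus an octave) reaches D.
A perfect eleventh is 17 semitones; 17 semitones down from G##4 gives D##3.

D-double-sharp 3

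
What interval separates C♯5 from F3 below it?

augmented 12th

Descending from C#5 to F3 is the same interval as ascending F3 to C#5.
F to C spans five letter names (F-G-A-B-C), plus an octave, so the interval is some kind of twelfth.
A perfect twelfth would be 19 semitones; F3 to C#5 is 20, one semitone wider, so the interval is augmented.
(Equivalently, a compound augmented fifth: an augmented fifth plus an octave.)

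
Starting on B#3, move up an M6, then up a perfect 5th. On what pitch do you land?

D##5

B#3 up a major sixth → G##4 (9 semitones).
Up a perfect fifth from G##4: D##5 (7 semitones up).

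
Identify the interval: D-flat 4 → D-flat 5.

perfect octave

D to D is the same letter name, plus an octave, so the interval is some kind of octave.
The perfect octave spans 12 semitones, and Db4 to Db5 is exactly 12 semitones — so this is a perfect octave.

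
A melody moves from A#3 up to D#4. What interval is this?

perfect fourth

A to D spans four letter names (A-B-C-D), so the interval is some kind of fourth.
A#3 to D#4 is 5 semitones, matching the perfect fourth exactly, so the quality is perfect.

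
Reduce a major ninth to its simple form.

M2

Each octave removed subtracts seven from the number: 9 − 7 = 2.
Quality carries through unchanged, so the simple form is a major second.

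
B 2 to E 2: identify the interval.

perfect fifth

Descending from B2 to E2 is the same interval as ascending E2 to B2.
E to B spans five letter names (E-F-G-A-B): a fifth.
E2 to B2 is 7 semitones, matching the perfect fifth exactly, so the quality is perfect.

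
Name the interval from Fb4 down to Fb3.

perfect octave

Descending from Fb4 to Fb3 is the same interval as ascending Fb3 to Fb4.
F to F is the same letter name, plus an octave, so the interval is some kind of octave.
Counting semitones, Fb3→Fb4 is 12, which is the perfect octave.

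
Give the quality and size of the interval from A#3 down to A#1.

Descending from A#3 to A#1 is the same interval as ascending A#1 to A#3.
A to A is the same letter name, plus 2 octaves — that makes it a fifteenth of some quality.
The perfect fifteenth spans 24 semitones, and A#1 to A#3 is exactly 24 semitones — so this is a perfect fifteenth.
(Equivalently, a compound perfect octave: a perfect octave plus an octave.)

perfect fifteenth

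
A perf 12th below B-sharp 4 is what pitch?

E-sharp 3

The twelfth's letter: B down five letter names plus an octave → E.
A perfect twelfth is 19 semitones; 19 semitones down from B#4 gives E#3.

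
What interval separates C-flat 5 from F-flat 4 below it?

Descending from Cb5 to Fb4 is the same interval as ascending Fb4 to Cb5.
F to C spans five letter names (F-G-A-B-C) — that makes it a fifth of some quality.
Fb4 to Cb5 is 7 semitones, matching the perfect fifth exactly, so the quality is perfect.

perfect fifth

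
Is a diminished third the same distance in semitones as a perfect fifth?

No

A diminished third is 2 semitones but a perfect fifth is 7 semitones — different sizes.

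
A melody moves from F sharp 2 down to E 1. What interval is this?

major 9th

Descending from F#2 to E1 is the same interval as ascending E1 to F#2.
E to F spans two letter names (E-F), plus an octave: a ninth.
Counting semitones, E1→F#2 is 14, which is the major ninth.
(Equivalently, a compound major second: a major second plus an octave.)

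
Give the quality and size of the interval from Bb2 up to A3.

major seventh

B to A spans seven letter names (B-C-D-E-F-G-A): a seventh.
Bb2 to A3 is 11 semitones, matching the major seventh exactly, so the quality is major.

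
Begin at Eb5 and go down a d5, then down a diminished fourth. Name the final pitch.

E#4

A diminished fifth down from Eb5 is A4.
A diminished fourth down from A4 is E#4.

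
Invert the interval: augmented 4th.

diminished fifth

Interval numbers invert to sum to nine: 4 + 5 = 9, so a fourth inverts to a fifth.
And augmented becomes diminished under inversion, so we get a diminished fifth.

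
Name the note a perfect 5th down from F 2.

Counting five letter names down from F lands on B.
A perfect fifth is 7 semitones; 7 semitones down from F2 gives Bb1.

B-flat 1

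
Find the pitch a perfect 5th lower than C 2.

F 1

Counting five letter names down from C lands on F.
Moving 7 semitones down from C2 (the size of a perfect fifth) reaches F1.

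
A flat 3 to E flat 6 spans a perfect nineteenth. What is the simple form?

Take out 2 octaves (14 from the number): 19 − 14 = 5.
So a perfect nineteenth is 2 octaves plus a perfect fifth. The quality is unchanged.

P5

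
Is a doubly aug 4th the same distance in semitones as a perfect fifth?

Yes

Both span 7 semitones: a doubly augmented fourth and a perfect fifth are the same chromatic distance.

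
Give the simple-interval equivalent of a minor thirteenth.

Subtracting seven from the interval number removes an octave: 13 − 7 = 6.
So a minor thirteenth is an octave plus a minor sixth. The quality is unchanged.

minor sixth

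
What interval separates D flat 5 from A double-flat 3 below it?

augmented eleventh

Descending from Db5 to Abb3 is the same interval as ascending Abb3 to Db5.
A to D spans four letter names (A-B-C-D), plus an octave — that makes it an eleventh of some quality.
A perfect eleventh would be 17 semitones; Abb3 to Db5 is 18, one semitone wider, so the interval is augmented.
(Equivalently, a compound augmented fourth: an augmented fourth plus an octave.)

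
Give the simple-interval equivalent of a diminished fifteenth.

diminished octave

Each octave removed subtracts seven from the number: 15 − 7 = 8.
That makes a diminished fifteenth a compound diminished octave — an octave plus a diminished octave.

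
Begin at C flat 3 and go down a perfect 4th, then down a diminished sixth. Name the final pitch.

Down a perfect fourth from Cb3: Gb2 (5 semitones down).
A diminished sixth down from Gb2 is B1.

B 1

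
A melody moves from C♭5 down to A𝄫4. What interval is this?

Descending from Cb5 to Abb4 is the same interval as ascending Abb4 to Cb5.
A to C spans three letter names (A-B-C), so the interval is some kind of third.
Counting semitones, Abb4→Cb5 is 4, which is the major third.

major third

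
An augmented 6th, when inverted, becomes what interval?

d3

Inverted interval numbers add to nine, so a sixth pairs with a third (6 + 3 = 9).
Quality inverts too: augmented becomes diminished. That makes the inversion a diminished third.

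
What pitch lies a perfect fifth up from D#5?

A#5

Five letter names up from D: A.
A perfect fifth spans 7 semitones, so from D#5 the target pitch is A#5.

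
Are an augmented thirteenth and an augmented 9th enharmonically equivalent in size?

No

An augmented thirteenth spans 22 semitones; an augmented ninth spans 15 semitones. They differ by 7.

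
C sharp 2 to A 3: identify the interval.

minor thirteenth

C to A spans six letter names (C-D-E-F-G-A), plus an octave — that makes it a thirteenth of some quality.
C#2 to A3 is 20 semitones, a half step short of the major thirteenth (21), so this is minor.
(Equivalently, a compound minor sixth: a minor sixth plus an octave.)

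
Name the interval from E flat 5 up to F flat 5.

E to F spans two letter names (E-F) — that makes it a second of some quality.
At 1 semitone, Eb5→Fb5 falls one short of a major second: minor.

minor second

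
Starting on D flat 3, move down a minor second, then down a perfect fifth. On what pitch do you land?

F 2

Down a minor second from Db3: C3 (1 semitone down).
C3 down a perfect fifth → F2 (7 semitones).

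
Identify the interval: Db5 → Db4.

perfect octave

Descending from Db5 to Db4 is the same interval as ascending Db4 to Db5.
D to D is the same letter name, plus an octave, so the interval is some kind of octave.
The perfect octave spans 12 semitones, and Db4 to Db5 is exactly 12 semitones — so this is a perfect octave.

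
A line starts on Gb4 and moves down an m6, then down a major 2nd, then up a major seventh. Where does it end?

Gb4 down a minor sixth → Bb3 (8 semitones).
Bb3 down a major second → Ab3 (2 semitones).
Up a major seventh from Ab3: G4 (11 semitones up).

G4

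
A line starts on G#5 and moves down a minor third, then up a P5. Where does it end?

B#5

G#5 down a minor third → E#5 (3 semitones).
A perfect fifth up from E#5 is B#5.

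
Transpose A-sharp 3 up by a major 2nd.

B-sharp 3

Two letter names up from A: B.
A major second spans 2 semitones, so from A#3 the target pitch is B#3.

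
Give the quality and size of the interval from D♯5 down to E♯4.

minor seventh

Descending from D#5 to E#4 is the same interval as ascending E#4 to D#5.
E to D spans seven letter names (E-F-G-A-B-C-D): a seventh.
E#4 to D#5 is 10 semitones, a half step short of the major seventh (11), so this is minor.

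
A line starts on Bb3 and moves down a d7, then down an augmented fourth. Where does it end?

A diminished seventh down from Bb3 is C#3.
Down an augmented fourth from C#3: G2 (6 semitones down).

G2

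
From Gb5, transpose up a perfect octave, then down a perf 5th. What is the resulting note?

A perfect octave up from Gb5 is Gb6.
A perfect fifth down from Gb6 is Cb6.

Cb6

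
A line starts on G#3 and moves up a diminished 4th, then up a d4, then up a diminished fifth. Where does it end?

G#3 up a diminished fourth → C4 (4 semitones).
Up a diminished fourth from C4: Fb4 (4 semitones up).
A diminished fifth up from Fb4 is Cbb5.

Cbb5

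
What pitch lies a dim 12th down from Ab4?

D3

Counting five letter names plus an octave down from A lands on D.
Moving 18 semitones down from Ab4 (the size of a diminished twelfth) reaches D3.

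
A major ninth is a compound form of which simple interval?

M2

Subtracting seven from the interval number removes an octave: 9 − 7 = 2.
That makes a major ninth a compound major second — an octave plus a major second.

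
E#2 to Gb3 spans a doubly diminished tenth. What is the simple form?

Take out an octave (7 from the number): 10 − 7 = 3.
So a doubly diminished tenth is an octave plus a doubly diminished third. The quality is unchanged.

doubly diminished 3rd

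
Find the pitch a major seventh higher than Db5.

Counting seven letter names up from D lands on C.
A major seventh is 11 semitones; 11 semitones up from Db5 gives C6.

C6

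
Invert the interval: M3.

Inverted interval numbers add to nine, so a third pairs with a sixth (3 + 6 = 9).
Quality inverts too: major becomes minor. That makes the inversion a minor sixth.

m6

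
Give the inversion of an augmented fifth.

d4

The rule of nine gives the new number: 9 − 5 = 4, so a fifth becomes a fourth.
And augmented becomes diminished under inversion, so we get a diminished fourth.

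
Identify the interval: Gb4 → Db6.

G to D spans five letter names (G-A-B-C-D), plus an octave — that makes it a twelfth of some quality.
The perfect twelfth spans 19 semitones, and Gb4 to Db6 is exactly 19 semitones — so this is a perfect twelfth.
(Equivalently, a compound perfect fifth: a perfect fifth plus an octave.)

perfect twelfth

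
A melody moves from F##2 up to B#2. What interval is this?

perfect fourth

F to B spans four letter names (F-G-A-B), so the interval is some kind of fourth.
F##2 to B#2 is 5 semitones, matching the perfect fourth exactly, so the quality is perfect.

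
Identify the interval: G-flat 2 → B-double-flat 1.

major sixth

Descending from Gb2 to Bbb1 is the same interval as ascending Bbb1 to Gb2.
B to G spans six letter names (B-C-D-E-F-G), so the interval is some kind of sixth.
Bbb1 to Gb2 is 9 semitones, matching the major sixth exactly, so the quality is major.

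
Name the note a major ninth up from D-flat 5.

E-flat 6

The ninth's letter: D up two letter names plus an octave → E.
A major ninth spans 14 semitones, so from Db5 the target pitch is Eb6.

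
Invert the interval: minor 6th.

major third

Inverted interval numbers add to nine, so a sixth pairs with a third (6 + 3 = 9).
The quality also flips — minor becomes major — giving a major third.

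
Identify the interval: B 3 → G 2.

Descending from B3 to G2 is the same interval as ascending G2 to B3.
G to B spans three letter names (G-A-B), plus an octave, so the interval is some kind of tenth.
Counting semitones, G2→B3 is 16, which is the major tenth.
(Equivalently, a compound major third: a major third plus an octave.)

major tenth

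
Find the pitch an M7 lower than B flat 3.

The seventh takes the letter from B down to C.
A major seventh spans 11 semitones, so from Bb3 the target pitch is Cb3.

C flat 3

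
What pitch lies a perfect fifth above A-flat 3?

E-flat 4

The fifth takes the letter from A up to E.
A perfect fifth is 7 semitones; 7 semitones up from Ab3 gives Eb4.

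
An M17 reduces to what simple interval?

Subtracting seven from the interval number removes an octave: 17 − 14 = 3.
That makes a major seventeenth a compound major third — 2 octaves plus a major third.

major 3rd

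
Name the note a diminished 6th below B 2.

Six letter names down from B: D.
Moving 7 semitones down from B2 (the size of a diminished sixth) reaches D##2.

D-double-sharp 2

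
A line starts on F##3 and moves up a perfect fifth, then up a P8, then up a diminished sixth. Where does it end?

F##3 up a perfect fifth → C##4 (7 semitones).
Up a perfect octave from C##4: C##5 (12 semitones up).
Up a diminished sixth from C##5: A5 (7 semitones up).

A5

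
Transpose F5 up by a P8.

F6

For an octave the letter name doesn't change: still F, an octave up.
A perfect octave is 12 semitones; 12 semitones up from F5 gives F6.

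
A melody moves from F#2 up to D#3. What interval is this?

F to D spans six letter names (F-G-A-B-C-D) — that makes it a sixth of some quality.
F#2 to D#3 is 9 semitones, matching the major sixth exactly, so the quality is major.

major 6th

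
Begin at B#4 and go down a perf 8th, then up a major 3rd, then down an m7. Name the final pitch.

E##3

A perfect octave down from B#4 is B#3.
A major third up from B#3 is D##4.
A minor seventh down from D##4 is E##3.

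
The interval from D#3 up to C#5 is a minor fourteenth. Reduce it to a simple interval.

m7

Take out an octave (7 from the number): 14 − 7 = 7.
So a minor fourteenth is an octave plus a minor seventh. The quality is unchanged.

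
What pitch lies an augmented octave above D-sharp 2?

The letter stays D (same as the start), shifted an octave up.
An augmented octave spans 13 semitones, so from D#2 the target pitch is D##3.

D-double-sharp 3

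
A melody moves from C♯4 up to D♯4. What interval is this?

C to D spans two letter names (C-D), so the interval is some kind of second.
Counting semitones, C#4→D#4 is 2, which is the major second.

major 2nd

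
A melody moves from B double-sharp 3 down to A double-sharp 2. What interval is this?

Descending from B##3 to A##2 is the same interval as ascending A##2 to B##3.
A to B spans two letter names (A-B), plus an octave — that makes it a ninth of some quality.
Counting semitones, A##2→B##3 is 14, which is the major ninth.
(Equivalently, a compound major second: a major second plus an octave.)

major ninth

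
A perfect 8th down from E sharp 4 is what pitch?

E sharp 3

An octave keeps the letter name E, an octave down from E.
A perfect octave is 12 semitones; 12 semitones down from E#4 gives E#3.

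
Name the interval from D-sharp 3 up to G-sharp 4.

D to G spans four letter names (D-E-F-G), plus an octave: an eleventh.
Counting semitones, D#3→G#4 is 17, which is the perfect eleventh.
(Equivalently, a compound perfect fourth: a perfect fourth plus an octave.)

perfect 11th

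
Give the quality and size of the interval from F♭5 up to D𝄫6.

minor sixth

F to D spans six letter names (F-G-A-B-C-D): a sixth.
A major sixth would be 9 semitones, but Fb5 to Dbb6 is 8 — one semitone narrower, making it a minor sixth.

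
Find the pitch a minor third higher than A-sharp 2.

Counting three letter names up from A lands on C.
A minor third spans 3 semitones, so from A#2 the target pitch is C#3.

C-sharp 3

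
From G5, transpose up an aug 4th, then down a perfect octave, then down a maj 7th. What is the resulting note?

An augmented fourth up from G5 is C#6.
C#6 down a perfect octave → C#5 (12 semitones).
C#5 down a major seventh → D4 (11 semitones).

D4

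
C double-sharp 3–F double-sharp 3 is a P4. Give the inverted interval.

Interval numbers invert to sum to nine: 4 + 5 = 9, so a fourth inverts to a fifth.
Quality inverts too: perfect stays perfect. That makes the inversion a perfect fifth.

P5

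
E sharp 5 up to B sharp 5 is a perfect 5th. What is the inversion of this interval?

The rule of nine gives the new number: 9 − 5 = 4, so a fifth becomes a fourth.
And perfect stays perfect under inversion, so we get a perfect fourth.

P4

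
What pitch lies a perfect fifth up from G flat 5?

D flat 6

Counting five letter names up from G lands on D.
A perfect fifth is 7 semitones; 7 semitones up from Gb5 gives Db6.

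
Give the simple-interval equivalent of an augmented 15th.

augmented 8th

Each octave removed subtracts seven from the number: 15 − 7 = 8.
That makes an augmented fifteenth a compound augmented octave — an octave plus an augmented octave.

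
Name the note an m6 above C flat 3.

A double-flat 3

Counting six letter names up from C lands on A.
A minor sixth is 8 semitones; 8 semitones up from Cb3 gives Abb3.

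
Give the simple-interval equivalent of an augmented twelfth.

Each octave removed subtracts seven from the number: 12 − 7 = 5.
Quality carries through unchanged, so the simple form is an augmented fifth.

A5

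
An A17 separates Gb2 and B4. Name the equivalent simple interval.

Take out 2 octaves (14 from the number): 17 − 14 = 3.
That makes an augmented seventeenth a compound augmented third — 2 octaves plus an augmented third.

augmented third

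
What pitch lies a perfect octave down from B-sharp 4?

For an octave the letter name doesn't change: still B, an octave down.
A perfect octave spans 12 semitones, so from B#4 the target pitch is B#3.

B-sharp 3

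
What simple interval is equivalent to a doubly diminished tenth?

doubly diminished third

Each octave removed subtracts seven from the number: 10 − 7 = 3.
Quality carries through unchanged, so the simple form is a doubly diminished third.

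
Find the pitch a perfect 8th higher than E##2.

For an octave the letter name doesn't change: still E, an octave up.
A perfect octave spans 12 semitones, so from E##2 the target pitch is E##3.

E##3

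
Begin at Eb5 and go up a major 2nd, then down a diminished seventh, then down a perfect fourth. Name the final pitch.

D#4

Eb5 up a major second → F5 (2 semitones).
Down a diminished seventh from F5: G#4 (9 semitones down).
A perfect fourth down from G#4 is D#4.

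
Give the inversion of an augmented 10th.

d6

First reduce the compound augmented tenth to its simple form, an augmented third.
The rule of nine gives the new number: 9 − 3 = 6, so a third becomes a sixth.
Quality inverts too: augmented becomes diminished. That makes the inversion a diminished sixth.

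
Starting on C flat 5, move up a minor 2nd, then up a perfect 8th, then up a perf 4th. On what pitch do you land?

G double-flat 6

Cb5 up a minor second → Dbb5 (1 semitone).
Up a perfect octave from Dbb5: Dbb6 (12 semitones up).
Dbb6 up a perfect fourth → Gbb6 (5 semitones).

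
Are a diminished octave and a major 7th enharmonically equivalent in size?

Yes

A diminished octave spans 11 semitones, and a major seventh also spans 11 semitones — they're enharmonic.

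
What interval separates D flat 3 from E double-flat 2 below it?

major seventh

Descending from Db3 to Ebb2 is the same interval as ascending Ebb2 to Db3.
E to D spans seven letter names (E-F-G-A-B-C-D), so the interval is some kind of seventh.
Counting semitones, Ebb2→Db3 is 11, which is the major seventh.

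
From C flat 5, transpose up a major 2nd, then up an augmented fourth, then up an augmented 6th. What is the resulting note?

E sharp 6

Cb5 up a major second → Db5 (2 semitones).
Db5 up an augmented fourth → G5 (6 semitones).
G5 up an augmented sixth → E#6 (10 semitones).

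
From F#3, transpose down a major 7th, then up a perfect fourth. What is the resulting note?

A major seventh down from F#3 is G2.
Up a perfect fourth from G2: C3 (5 semitones up).

C3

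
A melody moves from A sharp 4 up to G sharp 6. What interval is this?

A to G spans seven letter names (A-B-C-D-E-F-G), plus an octave — that makes it a fourteenth of some quality.
A major fourteenth would be 23 semitones, but A#4 to G#6 is 22 — one semitone narrower, making it a minor fourteenth.
(Equivalently, a compound minor seventh: a minor seventh plus an octave.)

minor fourteenth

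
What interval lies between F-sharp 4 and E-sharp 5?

F to E spans seven letter names (F-G-A-B-C-D-E): a seventh.
The major seventh spans 11 semitones, and F#4 to E#5 is exactly 11 semitones — so this is a major seventh.

major 7th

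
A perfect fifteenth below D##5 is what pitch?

D##3

A fifteenth keeps the letter name D, two octaves down from D.
A perfect fifteenth is 24 semitones; 24 semitones down from D##5 gives D##3.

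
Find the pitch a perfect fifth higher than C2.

Five letter names up from C: G.
A perfect fifth is 7 semitones; 7 semitones up from C2 gives G2.

G2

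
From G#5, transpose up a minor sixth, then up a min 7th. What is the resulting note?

D7

G#5 up a minor sixth → E6 (8 semitones).
Up a minor seventh from E6: D7 (10 semitones up).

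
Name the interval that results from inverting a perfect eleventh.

First reduce the compound perfect eleventh to its simple form, a perfect fourth.
The rule of nine gives the new number: 9 − 4 = 5, so a fourth becomes a fifth.
The quality also flips — perfect stays perfect — giving a perfect fifth.

P5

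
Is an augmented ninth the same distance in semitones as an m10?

Yes

An augmented ninth = 15 semitones = a minor tenth; enharmonically equal.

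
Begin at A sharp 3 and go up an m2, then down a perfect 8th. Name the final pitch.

A#3 up a minor second → B3 (1 semitone).
B3 down a perfect octave → B2 (12 semitones).

B 2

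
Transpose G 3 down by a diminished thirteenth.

B-sharp 1

Six letters down from G (plus an octave) reaches B.
A diminished thirteenth is 19 semitones; 19 semitones down from G3 gives B#1.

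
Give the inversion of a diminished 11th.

augmented 5th

First reduce the compound diminished eleventh to its simple form, a diminished fourth.
Interval numbers invert to sum to nine: 4 + 5 = 9, so a fourth inverts to a fifth.
The quality also flips — diminished becomes augmented — giving an augmented fifth.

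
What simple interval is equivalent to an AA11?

doubly augmented 4th

Subtracting seven from the interval number removes an octave: 11 − 7 = 4.
So a doubly augmented eleventh is an octave plus a doubly augmented fourth. The quality is unchanged.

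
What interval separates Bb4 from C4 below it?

minor seventh

Descending from Bb4 to C4 is the same interval as ascending C4 to Bb4.
C to B spans seven letter names (C-D-E-F-G-A-B): a seventh.
C4 to Bb4 is 10 semitones, a half step short of the major seventh (11), so this is minor.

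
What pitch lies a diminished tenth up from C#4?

Eb5

The tenth's letter: C up three letter names plus an octave → E.
Moving 14 semitones up from C#4 (the size of a diminished tenth) reaches Eb5.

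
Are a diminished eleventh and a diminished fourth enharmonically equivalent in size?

A diminished eleventh spans 16 semitones; a diminished fourth spans 4 semitones. They differ by 12.

No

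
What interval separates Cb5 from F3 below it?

Descending from Cb5 to F3 is the same interval as ascending F3 to Cb5.
F to C spans five letter names (F-G-A-B-C), plus an octave, so the interval is some kind of twelfth.
F3 to Cb5 spans 18 semitones — one semitone narrower than the perfect twelfth (19) — giving a diminished twelfth.
(Equivalently, a compound diminished fifth: a diminished fifth plus an octave.)

diminished twelfth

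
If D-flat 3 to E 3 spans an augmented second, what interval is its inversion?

diminished 7th

Inverted interval numbers add to nine, so a second pairs with a seventh (2 + 7 = 9).
The quality also flips — augmented becomes diminished — giving a diminished seventh.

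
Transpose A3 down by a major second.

The second takes the letter from A down to G.
A major second spans 2 semitones, so from A3 the target pitch is G3.

G3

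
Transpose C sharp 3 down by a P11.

Four letters down from C (plus an octave) reaches G.
Moving 17 semitones down from C#3 (the size of a perfect eleventh) reaches G#1.

G sharp 1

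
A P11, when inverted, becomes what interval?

P5

First reduce the compound perfect eleventh to its simple form, a perfect fourth.
The rule of nine gives the new number: 9 − 4 = 5, so a fourth becomes a fifth.
The quality also flips — perfect stays perfect — giving a perfect fifth.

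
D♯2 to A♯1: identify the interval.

P4

Descending from D#2 to A#1 is the same interval as ascending A#1 to D#2.
A to D spans four letter names (A-B-C-D) — that makes it a fourth of some quality.
Counting semitones, A#1→D#2 is 5, which is the perfect fourth.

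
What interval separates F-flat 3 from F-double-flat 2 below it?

A8

Descending from Fb3 to Fbb2 is the same interval as ascending Fbb2 to Fb3.
F to F is the same letter name, plus an octave, so the interval is some kind of octave.
Fbb2 to Fb3 spans 13 semitones — one semitone wider than the perfect octave (12) — giving an augmented octave.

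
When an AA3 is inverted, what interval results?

Interval numbers invert to sum to nine: 3 + 6 = 9, so a third inverts to a sixth.
And doubly augmented becomes doubly diminished under inversion, so we get a doubly diminished sixth.

doubly diminished sixth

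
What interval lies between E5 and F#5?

major second

E to F spans two letter names (E-F) — that makes it a second of some quality.
Counting semitones, E5→F#5 is 2, which is the major second.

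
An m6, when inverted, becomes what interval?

Interval numbers invert to sum to nine: 6 + 3 = 9, so a sixth inverts to a third.
And minor becomes major under inversion, so we get a major third.

major 3rd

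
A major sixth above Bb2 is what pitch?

Six letter names up from B: G.
A major sixth is 9 semitones; 9 semitones up from Bb2 gives G3.

G3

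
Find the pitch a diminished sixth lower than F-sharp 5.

Counting six letter names down from F lands on A.
Moving 7 semitones down from F#5 (the size of a diminished sixth) reaches A##4.

A-double-sharp 4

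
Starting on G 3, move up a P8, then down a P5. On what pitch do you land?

C 4

G3 up a perfect octave → G4 (12 semitones).
A perfect fifth down from G4 is C4.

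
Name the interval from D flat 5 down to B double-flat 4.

Descending from Db5 to Bbb4 is the same interval as ascending Bbb4 to Db5.
B to D spans three letter names (B-C-D): a third.
The major third spans 4 semitones, and Bbb4 to Db5 is exactly 4 semitones — so this is a major third.

major 3rd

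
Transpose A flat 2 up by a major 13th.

Counting six letter names plus an octave up from A lands on F.
A major thirteenth is 21 semitones; 21 semitones up from Ab2 gives F4.

F 4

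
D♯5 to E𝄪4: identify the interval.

Descending from D#5 to E##4 is the same interval as ascending E##4 to D#5.
E to D spans seven letter names (E-F-G-A-B-C-D), so the interval is some kind of seventh.
The major seventh is 11 semitones; here we have 9, two semitones narrower: diminished.

diminished seventh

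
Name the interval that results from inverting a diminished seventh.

The rule of nine gives the new number: 9 − 7 = 2, so a seventh becomes a second.
Quality inverts too: diminished becomes augmented. That makes the inversion an augmented second.

augmented 2nd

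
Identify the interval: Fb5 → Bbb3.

P12

Descending from Fb5 to Bbb3 is the same interval as ascending Bbb3 to Fb5.
B to F spans five letter names (B-C-D-E-F), plus an octave, so the interval is some kind of twelfth.
Counting semitones, Bbb3→Fb5 is 19, which is the perfect twelfth.
(Equivalently, a compound perfect fifth: a perfect fifth plus an octave.)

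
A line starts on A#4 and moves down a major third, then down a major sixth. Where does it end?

Down a major third from A#4: F#4 (4 semitones down).
Down a major sixth from F#4: A3 (9 semitones down).

A3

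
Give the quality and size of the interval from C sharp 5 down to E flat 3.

A13

Descending from C#5 to Eb3 is the same interval as ascending Eb3 to C#5.
E to C spans six letter names (E-F-G-A-B-C), plus an octave, so the interval is some kind of thirteenth.
Eb3 to C#5 spans 22 semitones — one semitone wider than the major thirteenth (21) — giving an augmented thirteenth.
(Equivalently, a compound augmented sixth: an augmented sixth plus an octave.)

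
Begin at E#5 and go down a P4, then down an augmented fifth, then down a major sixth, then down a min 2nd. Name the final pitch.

F#3

Down a perfect fourth from E#5: B#4 (5 semitones down).
Down an augmented fifth from B#4: E4 (8 semitones down).
A major sixth down from E4 is G3.
Down a minor second from G3: F#3 (1 semitone down).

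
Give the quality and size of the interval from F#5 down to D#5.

Descending from F#5 to D#5 is the same interval as ascending D#5 to F#5.
D to F spans three letter names (D-E-F) — that makes it a third of some quality.
At 3 semitones, D#5→F#5 falls one short of a major third: minor.

m3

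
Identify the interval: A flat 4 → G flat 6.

A to G spans seven letter names (A-B-C-D-E-F-G), plus an octave, so the interval is some kind of fourteenth.
At 22 semitones, Ab4→Gb6 falls one short of a major fourteenth: minor.
(Equivalently, a compound minor seventh: a minor seventh plus an octave.)

m14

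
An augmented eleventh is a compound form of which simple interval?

A4

Take out an octave (7 from the number): 11 − 7 = 4.
Quality carries through unchanged, so the simple form is an augmented fourth.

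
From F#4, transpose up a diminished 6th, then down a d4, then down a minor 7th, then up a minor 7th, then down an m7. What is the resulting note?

A diminished sixth up from F#4 is Db5.
Db5 down a diminished fourth → A4 (4 semitones).
A minor seventh down from A4 is B3.
B3 up a minor seventh → A4 (10 semitones).
Down a minor seventh from A4: B3 (10 semitones down).

B3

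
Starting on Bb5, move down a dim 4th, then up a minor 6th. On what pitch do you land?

Down a diminished fourth from Bb5: F#5 (4 semitones down).
A minor sixth up from F#5 is D6.

D6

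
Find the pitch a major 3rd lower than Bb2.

Gb2

The third takes the letter from B down to G.
A major third is 4 semitones; 4 semitones down from Bb2 gives Gb2.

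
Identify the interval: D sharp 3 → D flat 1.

Descending from D#3 to Db1 is the same interval as ascending Db1 to D#3.
D to D is the same letter name, plus 2 octaves, so the interval is some kind of fifteenth.
Db1 to D#3 spans 26 semitones — two semitones wider than the perfect fifteenth (24) — giving a doubly augmented fifteenth.
(Equivalently, a compound doubly augmented octave: a doubly augmented octave plus an octave.)

doubly augmented fifteenth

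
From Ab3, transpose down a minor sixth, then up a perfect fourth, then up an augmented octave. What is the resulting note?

Down a minor sixth from Ab3: C3 (8 semitones down).
C3 up a perfect fourth → F3 (5 semitones).
An augmented octave up from F3 is F#4.

F#4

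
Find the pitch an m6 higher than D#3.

Counting six letter names up from D lands on B.
A minor sixth is 8 semitones; 8 semitones up from D#3 gives B3.

B3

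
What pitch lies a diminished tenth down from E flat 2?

C sharp 1

The tenth's letter: E down three letter names plus an octave → C.
A diminished tenth is 14 semitones; 14 semitones down from Eb2 gives C#1.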